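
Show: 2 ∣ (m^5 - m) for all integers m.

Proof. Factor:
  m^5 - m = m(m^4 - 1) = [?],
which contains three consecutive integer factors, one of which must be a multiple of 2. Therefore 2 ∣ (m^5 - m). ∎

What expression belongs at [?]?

(m - 1)m(m + 1)(m^2 + 1)

m^4 - 1 = (m^2 - 1)(m^2 + 1), and m^2 - 1 = (m-1)(m+1).
So m(m^4 - 1) = (m - 1)m(m + 1)(m^2 + 1).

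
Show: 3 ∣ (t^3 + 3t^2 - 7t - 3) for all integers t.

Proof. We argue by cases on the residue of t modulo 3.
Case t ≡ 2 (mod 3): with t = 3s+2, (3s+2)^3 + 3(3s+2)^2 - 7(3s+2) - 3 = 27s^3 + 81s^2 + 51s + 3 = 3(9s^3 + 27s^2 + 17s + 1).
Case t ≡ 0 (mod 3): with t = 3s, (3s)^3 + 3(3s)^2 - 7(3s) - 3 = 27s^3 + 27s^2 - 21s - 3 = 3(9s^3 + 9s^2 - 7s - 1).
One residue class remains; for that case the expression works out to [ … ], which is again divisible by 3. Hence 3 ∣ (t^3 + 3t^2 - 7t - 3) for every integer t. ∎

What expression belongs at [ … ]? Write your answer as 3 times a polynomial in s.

Only t ≡ 1 (mod 3) is unaccounted for. Put t = 3s+1:
(3s+1)^3 + 3(3s+1)^2 - 7(3s+1) - 3 expands to 27s^3 + 54s^2 + 6s - 6,
and factoring out 3 leaves 3(9s^3 + 18s^2 + 2s - 2).

3(9s^3 + 18s^2 + 2s - 2)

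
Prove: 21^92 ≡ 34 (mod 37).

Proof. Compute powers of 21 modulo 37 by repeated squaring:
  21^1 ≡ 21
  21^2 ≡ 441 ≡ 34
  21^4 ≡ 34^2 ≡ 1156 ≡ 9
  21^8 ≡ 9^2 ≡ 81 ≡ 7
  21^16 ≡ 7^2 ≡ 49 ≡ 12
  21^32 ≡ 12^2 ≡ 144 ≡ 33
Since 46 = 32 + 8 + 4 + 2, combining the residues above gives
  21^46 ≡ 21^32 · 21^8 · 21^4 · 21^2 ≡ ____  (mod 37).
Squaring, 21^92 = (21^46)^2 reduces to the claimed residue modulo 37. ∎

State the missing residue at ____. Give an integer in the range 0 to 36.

21^32 · 21^8 · 21^4 · 21^2 ≡ 33 · 7 · 9 · 34 = 70686.
70686 mod 37 = 16, so 21^46 ≡ 16 (mod 37).

16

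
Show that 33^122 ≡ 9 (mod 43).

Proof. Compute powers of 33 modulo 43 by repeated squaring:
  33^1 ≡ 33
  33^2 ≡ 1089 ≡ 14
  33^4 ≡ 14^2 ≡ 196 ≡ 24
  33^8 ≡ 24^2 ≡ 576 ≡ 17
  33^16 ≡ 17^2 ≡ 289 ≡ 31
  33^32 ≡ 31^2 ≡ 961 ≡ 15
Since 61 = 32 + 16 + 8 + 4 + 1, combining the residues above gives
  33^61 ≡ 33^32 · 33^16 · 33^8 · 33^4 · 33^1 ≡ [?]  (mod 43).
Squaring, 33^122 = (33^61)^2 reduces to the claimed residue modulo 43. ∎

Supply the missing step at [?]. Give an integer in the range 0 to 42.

3

Multiply the listed residues: 15 · 31 · 17 · 24 · 33 = 465 → 7905 → 189720 → 6260760.
Reducing modulo 43: 6260760 = 145599·43 + 3, so 33^61 ≡ 3.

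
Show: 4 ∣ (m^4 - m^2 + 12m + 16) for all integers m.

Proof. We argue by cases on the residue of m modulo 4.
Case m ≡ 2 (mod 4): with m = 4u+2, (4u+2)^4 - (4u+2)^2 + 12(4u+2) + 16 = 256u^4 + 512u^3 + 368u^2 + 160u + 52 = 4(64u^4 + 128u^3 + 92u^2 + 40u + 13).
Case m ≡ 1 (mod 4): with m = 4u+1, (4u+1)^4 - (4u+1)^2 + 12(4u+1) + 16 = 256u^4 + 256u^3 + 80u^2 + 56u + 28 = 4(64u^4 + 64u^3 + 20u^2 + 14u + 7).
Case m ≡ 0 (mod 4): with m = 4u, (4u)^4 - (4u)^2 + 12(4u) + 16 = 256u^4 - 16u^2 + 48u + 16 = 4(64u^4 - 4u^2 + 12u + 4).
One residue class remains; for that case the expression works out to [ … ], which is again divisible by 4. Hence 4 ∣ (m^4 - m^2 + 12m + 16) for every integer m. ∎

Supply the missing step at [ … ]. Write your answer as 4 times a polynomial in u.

Only m ≡ 3 (mod 4) is unaccounted for. Put m = 4u+3:
(4u+3)^4 - (4u+3)^2 + 12(4u+3) + 16 expands to 256u^4 + 768u^3 + 848u^2 + 456u + 124,
and factoring out 4 leaves 4(64u^4 + 192u^3 + 212u^2 + 114u + 31).

4(64u^4 + 192u^3 + 212u^2 + 114u + 31)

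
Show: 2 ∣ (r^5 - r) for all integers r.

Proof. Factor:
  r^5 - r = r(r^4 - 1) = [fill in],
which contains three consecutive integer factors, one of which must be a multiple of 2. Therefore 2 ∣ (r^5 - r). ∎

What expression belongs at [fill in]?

r^4 - 1 = (r^2 - 1)(r^2 + 1), and r^2 - 1 = (r-1)(r+1).
So r(r^4 - 1) = (r - 1)r(r + 1)(r^2 + 1).

(r - 1)r(r + 1)(r^2 + 1)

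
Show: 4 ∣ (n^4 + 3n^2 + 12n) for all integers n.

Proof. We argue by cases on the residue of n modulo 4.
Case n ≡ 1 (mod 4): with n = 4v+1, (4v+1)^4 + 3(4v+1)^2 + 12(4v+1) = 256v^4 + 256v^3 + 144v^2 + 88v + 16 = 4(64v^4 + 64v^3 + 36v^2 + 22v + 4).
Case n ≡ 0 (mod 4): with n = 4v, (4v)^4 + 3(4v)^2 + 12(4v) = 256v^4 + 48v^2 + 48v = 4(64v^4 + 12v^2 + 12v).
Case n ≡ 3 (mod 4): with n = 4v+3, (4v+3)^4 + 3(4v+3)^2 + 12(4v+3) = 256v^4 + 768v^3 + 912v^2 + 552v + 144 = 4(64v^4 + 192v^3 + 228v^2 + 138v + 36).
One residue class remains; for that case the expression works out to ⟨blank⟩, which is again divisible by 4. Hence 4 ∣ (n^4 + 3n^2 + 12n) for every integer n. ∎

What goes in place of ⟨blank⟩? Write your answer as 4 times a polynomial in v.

4(64v^4 + 128v^3 + 108v^2 + 56v + 13)

The residues treated are {1, 0, 3}, so the missing case is n ≡ 2 (mod 4); write n = 4v+2.
Then (4v+2)^4 + 3(4v+2)^2 + 12(4v+2) = 256v^4 + 512v^3 + 432v^2 + 224v + 52 = 4(64v^4 + 128v^3 + 108v^2 + 56v + 13).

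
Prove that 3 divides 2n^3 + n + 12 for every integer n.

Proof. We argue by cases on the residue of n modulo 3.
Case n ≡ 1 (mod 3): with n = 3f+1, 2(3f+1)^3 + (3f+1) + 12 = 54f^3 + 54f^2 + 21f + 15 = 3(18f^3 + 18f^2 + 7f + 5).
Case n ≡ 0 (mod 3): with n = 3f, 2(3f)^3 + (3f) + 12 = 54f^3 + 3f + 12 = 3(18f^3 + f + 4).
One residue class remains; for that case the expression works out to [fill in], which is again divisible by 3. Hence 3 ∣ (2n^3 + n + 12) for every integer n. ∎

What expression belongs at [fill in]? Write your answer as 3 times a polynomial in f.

3(18f^3 + 36f^2 + 25f + 10)

Only n ≡ 2 (mod 3) is unaccounted for. Put n = 3f+2:
2(3f+2)^3 + (3f+2) + 12 expands to 54f^3 + 108f^2 + 75f + 30,
and factoring out 3 leaves 3(18f^3 + 36f^2 + 25f + 10).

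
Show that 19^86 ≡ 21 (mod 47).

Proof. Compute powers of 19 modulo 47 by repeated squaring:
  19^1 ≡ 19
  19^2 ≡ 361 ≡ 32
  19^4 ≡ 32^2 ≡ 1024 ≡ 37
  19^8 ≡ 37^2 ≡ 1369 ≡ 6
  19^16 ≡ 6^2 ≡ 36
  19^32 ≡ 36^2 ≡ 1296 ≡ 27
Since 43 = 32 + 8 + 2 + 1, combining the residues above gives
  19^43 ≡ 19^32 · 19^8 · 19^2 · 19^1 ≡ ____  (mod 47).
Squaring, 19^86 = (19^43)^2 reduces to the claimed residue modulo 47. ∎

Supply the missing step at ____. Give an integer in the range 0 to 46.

19^32 · 19^8 · 19^2 · 19^1 ≡ 27 · 6 · 32 · 19 = 98496.
98496 mod 47 = 31, so 19^43 ≡ 31 (mod 47).

31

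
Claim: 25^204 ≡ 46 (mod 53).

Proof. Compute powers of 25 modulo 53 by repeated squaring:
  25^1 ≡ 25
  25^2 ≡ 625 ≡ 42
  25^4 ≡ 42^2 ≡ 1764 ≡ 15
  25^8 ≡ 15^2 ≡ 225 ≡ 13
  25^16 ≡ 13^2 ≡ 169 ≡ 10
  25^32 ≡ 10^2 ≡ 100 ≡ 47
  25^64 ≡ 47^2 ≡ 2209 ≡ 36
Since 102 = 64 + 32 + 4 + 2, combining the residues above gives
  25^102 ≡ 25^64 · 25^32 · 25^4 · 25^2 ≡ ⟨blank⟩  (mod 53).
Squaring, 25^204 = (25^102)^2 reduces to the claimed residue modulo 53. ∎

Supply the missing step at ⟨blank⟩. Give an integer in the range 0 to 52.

24

25^64 · 25^32 · 25^4 · 25^2 ≡ 36 · 47 · 15 · 42 = 1065960.
1065960 mod 53 = 24, so 25^102 ≡ 24 (mod 53).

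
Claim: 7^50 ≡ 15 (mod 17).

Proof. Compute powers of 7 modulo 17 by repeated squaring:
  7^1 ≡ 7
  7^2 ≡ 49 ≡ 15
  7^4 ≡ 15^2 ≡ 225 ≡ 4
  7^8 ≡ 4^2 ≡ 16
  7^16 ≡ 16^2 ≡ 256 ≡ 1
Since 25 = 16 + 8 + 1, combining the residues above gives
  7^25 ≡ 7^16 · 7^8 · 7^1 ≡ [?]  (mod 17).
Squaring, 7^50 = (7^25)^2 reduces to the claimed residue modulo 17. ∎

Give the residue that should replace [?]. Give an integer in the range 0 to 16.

10

7^16 · 7^8 · 7^1 ≡ 1 · 16 · 7 = 112.
112 mod 17 = 10, so 7^25 ≡ 10 (mod 17).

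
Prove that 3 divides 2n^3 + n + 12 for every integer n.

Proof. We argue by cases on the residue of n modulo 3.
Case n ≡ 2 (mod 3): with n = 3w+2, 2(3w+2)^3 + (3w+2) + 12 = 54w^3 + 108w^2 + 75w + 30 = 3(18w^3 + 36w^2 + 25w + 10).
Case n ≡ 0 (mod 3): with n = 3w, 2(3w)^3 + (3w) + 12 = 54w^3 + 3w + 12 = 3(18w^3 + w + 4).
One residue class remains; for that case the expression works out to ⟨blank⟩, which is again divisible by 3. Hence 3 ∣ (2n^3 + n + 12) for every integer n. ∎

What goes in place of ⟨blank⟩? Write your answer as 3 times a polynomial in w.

Only n ≡ 1 (mod 3) is unaccounted for. Put n = 3w+1:
2(3w+1)^3 + (3w+1) + 12 expands to 54w^3 + 54w^2 + 21w + 15,
and factoring out 3 leaves 3(18w^3 + 18w^2 + 7w + 5).

3(18w^3 + 18w^2 + 7w + 5)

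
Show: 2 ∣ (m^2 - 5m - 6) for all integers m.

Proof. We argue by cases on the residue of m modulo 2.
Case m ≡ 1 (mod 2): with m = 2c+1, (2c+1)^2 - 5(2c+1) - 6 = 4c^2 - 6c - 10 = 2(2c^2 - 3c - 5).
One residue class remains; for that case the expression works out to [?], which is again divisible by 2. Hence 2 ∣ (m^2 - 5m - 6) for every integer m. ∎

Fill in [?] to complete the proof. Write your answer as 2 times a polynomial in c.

The residues treated are {1}, so the missing case is m ≡ 0 (mod 2); write m = 2c.
Then (2c)^2 - 5(2c) - 6 = 4c^2 - 10c - 6 = 2(2c^2 - 5c - 3).

2(2c^2 - 5c - 3)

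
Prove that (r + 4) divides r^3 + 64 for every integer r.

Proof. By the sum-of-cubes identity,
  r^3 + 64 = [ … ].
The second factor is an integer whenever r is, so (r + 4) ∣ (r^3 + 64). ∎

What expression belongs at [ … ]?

a^3 + b^3 = (a + b)(a^2 - ab + b^2). With a = r, b = 4:
r^3 + 64 = (r + 4)(r^2 - 4r + 16).

(r + 4)(r^2 - 4r + 16)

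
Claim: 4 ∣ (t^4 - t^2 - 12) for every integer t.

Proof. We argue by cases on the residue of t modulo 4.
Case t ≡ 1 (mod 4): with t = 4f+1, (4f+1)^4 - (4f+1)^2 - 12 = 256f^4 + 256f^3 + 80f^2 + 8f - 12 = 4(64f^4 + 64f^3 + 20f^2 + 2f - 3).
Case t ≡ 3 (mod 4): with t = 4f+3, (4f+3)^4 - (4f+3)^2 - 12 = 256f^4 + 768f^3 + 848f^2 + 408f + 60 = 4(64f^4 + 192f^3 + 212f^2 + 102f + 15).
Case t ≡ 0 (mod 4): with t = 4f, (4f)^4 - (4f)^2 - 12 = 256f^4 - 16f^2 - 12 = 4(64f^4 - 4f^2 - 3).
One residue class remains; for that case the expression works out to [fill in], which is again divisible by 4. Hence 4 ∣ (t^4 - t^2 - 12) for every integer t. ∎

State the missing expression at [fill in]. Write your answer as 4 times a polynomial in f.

4(64f^4 + 128f^3 + 92f^2 + 28f)

The residues treated are {1, 3, 0}, so the missing case is t ≡ 2 (mod 4); write t = 4f+2.
Then (4f+2)^4 - (4f+2)^2 - 12 = 256f^4 + 512f^3 + 368f^2 + 112f = 4(64f^4 + 128f^3 + 92f^2 + 28f).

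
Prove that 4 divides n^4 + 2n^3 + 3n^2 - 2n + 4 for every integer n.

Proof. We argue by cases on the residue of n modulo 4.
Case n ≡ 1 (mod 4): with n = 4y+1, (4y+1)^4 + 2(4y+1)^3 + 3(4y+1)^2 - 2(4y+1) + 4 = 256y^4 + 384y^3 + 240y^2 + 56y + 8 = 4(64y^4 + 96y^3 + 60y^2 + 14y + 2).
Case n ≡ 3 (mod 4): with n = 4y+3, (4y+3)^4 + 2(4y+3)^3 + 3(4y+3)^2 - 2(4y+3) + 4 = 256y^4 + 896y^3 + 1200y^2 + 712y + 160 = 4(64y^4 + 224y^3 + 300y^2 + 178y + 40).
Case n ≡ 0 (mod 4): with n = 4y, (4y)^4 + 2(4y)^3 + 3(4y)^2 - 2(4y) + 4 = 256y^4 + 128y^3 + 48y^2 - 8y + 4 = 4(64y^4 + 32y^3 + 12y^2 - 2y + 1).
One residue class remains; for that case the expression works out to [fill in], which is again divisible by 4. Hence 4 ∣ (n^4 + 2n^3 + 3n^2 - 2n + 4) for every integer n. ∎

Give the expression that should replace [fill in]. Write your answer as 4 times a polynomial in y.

Only n ≡ 2 (mod 4) is unaccounted for. Put n = 4y+2:
(4y+2)^4 + 2(4y+2)^3 + 3(4y+2)^2 - 2(4y+2) + 4 expands to 256y^4 + 640y^3 + 624y^2 + 264y + 44,
and factoring out 4 leaves 4(64y^4 + 160y^3 + 156y^2 + 66y + 11).

4(64y^4 + 160y^3 + 156y^2 + 66y + 11)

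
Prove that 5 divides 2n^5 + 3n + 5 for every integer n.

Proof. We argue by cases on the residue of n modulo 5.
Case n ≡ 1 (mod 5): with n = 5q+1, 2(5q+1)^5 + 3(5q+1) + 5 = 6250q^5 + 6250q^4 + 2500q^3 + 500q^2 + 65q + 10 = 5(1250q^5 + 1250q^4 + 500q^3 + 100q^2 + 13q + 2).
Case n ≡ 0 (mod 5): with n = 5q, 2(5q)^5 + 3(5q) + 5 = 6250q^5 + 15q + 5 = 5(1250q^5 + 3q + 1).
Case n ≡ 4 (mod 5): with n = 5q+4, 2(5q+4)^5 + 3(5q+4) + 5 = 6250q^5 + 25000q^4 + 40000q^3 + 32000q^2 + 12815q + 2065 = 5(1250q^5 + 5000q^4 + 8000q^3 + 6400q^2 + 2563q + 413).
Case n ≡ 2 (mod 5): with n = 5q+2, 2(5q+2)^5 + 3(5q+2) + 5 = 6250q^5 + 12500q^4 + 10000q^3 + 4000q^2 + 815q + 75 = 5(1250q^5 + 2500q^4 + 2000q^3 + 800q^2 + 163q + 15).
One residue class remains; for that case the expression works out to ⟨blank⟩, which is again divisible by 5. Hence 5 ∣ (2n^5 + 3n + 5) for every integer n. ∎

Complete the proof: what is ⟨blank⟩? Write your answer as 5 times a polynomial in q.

5(1250q^5 + 3750q^4 + 4500q^3 + 2700q^2 + 813q + 100)

Only n ≡ 3 (mod 5) is unaccounted for. Put n = 5q+3:
2(5q+3)^5 + 3(5q+3) + 5 expands to 6250q^5 + 18750q^4 + 22500q^3 + 13500q^2 + 4065q + 500,
and factoring out 5 leaves 5(1250q^5 + 3750q^4 + 4500q^3 + 2700q^2 + 813q + 100).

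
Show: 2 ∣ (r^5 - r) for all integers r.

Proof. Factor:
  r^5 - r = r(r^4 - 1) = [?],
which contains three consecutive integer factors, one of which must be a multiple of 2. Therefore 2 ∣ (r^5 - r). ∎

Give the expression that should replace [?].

(r - 1)r(r + 1)(r^2 + 1)

r^4 - 1 = (r^2 - 1)(r^2 + 1), and r^2 - 1 = (r-1)(r+1).
So r(r^4 - 1) = (r - 1)r(r + 1)(r^2 + 1).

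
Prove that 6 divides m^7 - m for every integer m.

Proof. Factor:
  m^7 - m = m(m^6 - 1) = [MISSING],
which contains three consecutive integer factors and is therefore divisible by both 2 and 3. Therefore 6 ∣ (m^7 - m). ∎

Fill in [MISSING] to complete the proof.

m^6 - 1 = (m^2 - 1)(m^4 + m^2 + 1), and m^2 - 1 = (m-1)(m+1).
So m(m^6 - 1) = (m - 1)m(m + 1)(m^4 + m^2 + 1).

(m - 1)m(m + 1)(m^4 + m^2 + 1)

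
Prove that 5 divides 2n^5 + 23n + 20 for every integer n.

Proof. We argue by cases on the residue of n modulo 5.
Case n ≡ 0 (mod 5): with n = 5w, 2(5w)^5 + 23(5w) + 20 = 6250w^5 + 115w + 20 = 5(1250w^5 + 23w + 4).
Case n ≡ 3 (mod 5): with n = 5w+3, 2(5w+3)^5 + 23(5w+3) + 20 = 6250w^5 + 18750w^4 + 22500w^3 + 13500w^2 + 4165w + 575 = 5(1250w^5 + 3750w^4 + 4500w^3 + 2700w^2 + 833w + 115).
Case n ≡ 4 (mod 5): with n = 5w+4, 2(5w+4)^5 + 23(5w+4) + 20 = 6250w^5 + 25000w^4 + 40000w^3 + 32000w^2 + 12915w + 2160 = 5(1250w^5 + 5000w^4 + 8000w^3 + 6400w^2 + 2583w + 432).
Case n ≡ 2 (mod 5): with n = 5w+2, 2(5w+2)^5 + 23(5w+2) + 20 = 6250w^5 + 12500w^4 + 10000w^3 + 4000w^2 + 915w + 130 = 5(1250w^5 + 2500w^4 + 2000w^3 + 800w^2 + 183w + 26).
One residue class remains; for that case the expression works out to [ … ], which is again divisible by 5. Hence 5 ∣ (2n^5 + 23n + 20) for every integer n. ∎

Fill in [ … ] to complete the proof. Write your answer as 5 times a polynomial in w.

5(1250w^5 + 1250w^4 + 500w^3 + 100w^2 + 33w + 9)

Only n ≡ 1 (mod 5) is unaccounted for. Put n = 5w+1:
2(5w+1)^5 + 23(5w+1) + 20 expands to 6250w^5 + 6250w^4 + 2500w^3 + 500w^2 + 165w + 45,
and factoring out 5 leaves 5(1250w^5 + 1250w^4 + 500w^3 + 100w^2 + 33w + 9).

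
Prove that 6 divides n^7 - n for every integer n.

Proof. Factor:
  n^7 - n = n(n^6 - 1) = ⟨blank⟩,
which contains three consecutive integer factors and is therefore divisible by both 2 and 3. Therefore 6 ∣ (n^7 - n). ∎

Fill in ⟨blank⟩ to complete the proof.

(n - 1)n(n + 1)(n^4 + n^2 + 1)

n^6 - 1 = (n^2 - 1)(n^4 + n^2 + 1), and n^2 - 1 = (n-1)(n+1).
So n(n^6 - 1) = (n - 1)n(n + 1)(n^4 + n^2 + 1).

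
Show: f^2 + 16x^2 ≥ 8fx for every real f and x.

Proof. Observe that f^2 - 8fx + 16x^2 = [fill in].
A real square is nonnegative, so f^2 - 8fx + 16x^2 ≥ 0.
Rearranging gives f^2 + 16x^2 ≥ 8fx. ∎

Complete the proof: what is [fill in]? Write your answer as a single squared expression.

(f - 4x)^2

f^2 - 8fx + 16x^2 is a perfect-square trinomial: the outer terms are (f)^2 and (4x)^2, and the cross term is -2·f·4x.
So f^2 - 8fx + 16x^2 = (f - 4x)^2 ≥ 0.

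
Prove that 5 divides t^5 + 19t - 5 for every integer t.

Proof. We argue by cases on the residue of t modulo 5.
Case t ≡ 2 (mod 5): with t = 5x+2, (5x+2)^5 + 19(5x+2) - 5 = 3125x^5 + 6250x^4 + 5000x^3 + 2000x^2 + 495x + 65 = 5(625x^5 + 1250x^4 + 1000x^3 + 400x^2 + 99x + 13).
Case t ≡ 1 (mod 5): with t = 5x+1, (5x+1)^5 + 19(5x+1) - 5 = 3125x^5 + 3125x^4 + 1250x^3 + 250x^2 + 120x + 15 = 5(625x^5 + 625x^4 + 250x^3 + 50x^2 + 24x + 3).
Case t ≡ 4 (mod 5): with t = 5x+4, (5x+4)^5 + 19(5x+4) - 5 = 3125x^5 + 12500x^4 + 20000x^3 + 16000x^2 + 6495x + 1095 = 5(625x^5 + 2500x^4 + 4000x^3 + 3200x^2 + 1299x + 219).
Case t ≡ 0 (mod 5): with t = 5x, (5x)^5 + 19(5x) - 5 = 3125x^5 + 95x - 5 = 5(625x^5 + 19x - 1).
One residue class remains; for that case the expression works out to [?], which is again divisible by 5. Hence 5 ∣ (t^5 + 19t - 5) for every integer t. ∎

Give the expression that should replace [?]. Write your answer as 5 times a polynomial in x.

5(625x^5 + 1875x^4 + 2250x^3 + 1350x^2 + 424x + 59)

The residues treated are {2, 1, 4, 0}, so the missing case is t ≡ 3 (mod 5); write t = 5x+3.
Then (5x+3)^5 + 19(5x+3) - 5 = 3125x^5 + 9375x^4 + 11250x^3 + 6750x^2 + 2120x + 295 = 5(625x^5 + 1875x^4 + 2250x^3 + 1350x^2 + 424x + 59).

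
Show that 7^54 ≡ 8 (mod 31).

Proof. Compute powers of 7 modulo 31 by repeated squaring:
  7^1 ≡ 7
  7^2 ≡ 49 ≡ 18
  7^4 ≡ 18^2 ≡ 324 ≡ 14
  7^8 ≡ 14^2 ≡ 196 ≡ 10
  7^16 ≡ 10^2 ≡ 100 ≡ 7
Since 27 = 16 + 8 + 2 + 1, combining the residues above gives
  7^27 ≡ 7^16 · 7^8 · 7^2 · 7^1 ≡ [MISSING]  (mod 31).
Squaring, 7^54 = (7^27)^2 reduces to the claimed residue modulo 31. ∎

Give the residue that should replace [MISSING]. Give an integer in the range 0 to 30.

16

7^16 · 7^8 · 7^2 · 7^1 ≡ 7 · 10 · 18 · 7 = 8820.
8820 mod 31 = 16, so 7^27 ≡ 16 (mod 31).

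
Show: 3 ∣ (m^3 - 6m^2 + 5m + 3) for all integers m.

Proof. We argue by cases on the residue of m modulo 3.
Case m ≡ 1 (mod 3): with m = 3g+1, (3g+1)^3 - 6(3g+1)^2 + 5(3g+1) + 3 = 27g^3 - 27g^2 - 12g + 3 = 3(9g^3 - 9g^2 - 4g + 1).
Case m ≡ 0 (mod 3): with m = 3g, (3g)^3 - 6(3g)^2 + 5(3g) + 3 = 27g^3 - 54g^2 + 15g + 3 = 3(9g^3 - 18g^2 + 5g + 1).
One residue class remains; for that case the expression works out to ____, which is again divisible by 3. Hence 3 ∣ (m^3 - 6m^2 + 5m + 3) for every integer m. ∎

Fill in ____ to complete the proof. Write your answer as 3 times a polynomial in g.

3(9g^3 - 7g - 1)

Only m ≡ 2 (mod 3) is unaccounted for. Put m = 3g+2:
(3g+2)^3 - 6(3g+2)^2 + 5(3g+2) + 3 expands to 27g^3 - 21g - 3,
and factoring out 3 leaves 3(9g^3 - 7g - 1).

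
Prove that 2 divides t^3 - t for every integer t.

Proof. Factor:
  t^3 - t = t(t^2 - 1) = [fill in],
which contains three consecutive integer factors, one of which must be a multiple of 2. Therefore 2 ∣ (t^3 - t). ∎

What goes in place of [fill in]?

(t - 1)t(t + 1)

t(t^2 - 1) = t(t - 1)(t + 1) = (t - 1)t(t + 1).
These three factors are consecutive integers, so their product is divisible by 2.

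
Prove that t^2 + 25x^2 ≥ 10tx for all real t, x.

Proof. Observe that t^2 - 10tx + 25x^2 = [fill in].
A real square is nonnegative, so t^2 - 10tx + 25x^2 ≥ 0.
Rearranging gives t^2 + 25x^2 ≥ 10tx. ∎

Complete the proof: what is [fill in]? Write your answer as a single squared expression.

(t - 5x)^2

The leading and trailing coefficients are 1^2 and 5^2, and 10 = 2·1·5, so the trinomial is (t - 5x)^2.
Hence t^2 - 10tx + 25x^2 ≥ 0.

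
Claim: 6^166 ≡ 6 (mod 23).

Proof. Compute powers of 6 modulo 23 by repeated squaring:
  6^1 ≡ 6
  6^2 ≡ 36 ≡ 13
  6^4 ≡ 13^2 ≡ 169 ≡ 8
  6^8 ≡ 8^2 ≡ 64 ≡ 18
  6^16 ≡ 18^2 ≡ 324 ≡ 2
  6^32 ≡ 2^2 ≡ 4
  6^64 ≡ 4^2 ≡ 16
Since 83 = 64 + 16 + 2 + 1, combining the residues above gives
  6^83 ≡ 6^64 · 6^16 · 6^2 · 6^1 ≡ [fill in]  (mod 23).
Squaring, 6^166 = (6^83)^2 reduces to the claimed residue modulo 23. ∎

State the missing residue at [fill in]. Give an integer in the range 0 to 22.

Multiply the listed residues: 16 · 2 · 13 · 6 = 32 → 416 → 2496.
Reducing modulo 23: 2496 = 108·23 + 12, so 6^83 ≡ 12.

12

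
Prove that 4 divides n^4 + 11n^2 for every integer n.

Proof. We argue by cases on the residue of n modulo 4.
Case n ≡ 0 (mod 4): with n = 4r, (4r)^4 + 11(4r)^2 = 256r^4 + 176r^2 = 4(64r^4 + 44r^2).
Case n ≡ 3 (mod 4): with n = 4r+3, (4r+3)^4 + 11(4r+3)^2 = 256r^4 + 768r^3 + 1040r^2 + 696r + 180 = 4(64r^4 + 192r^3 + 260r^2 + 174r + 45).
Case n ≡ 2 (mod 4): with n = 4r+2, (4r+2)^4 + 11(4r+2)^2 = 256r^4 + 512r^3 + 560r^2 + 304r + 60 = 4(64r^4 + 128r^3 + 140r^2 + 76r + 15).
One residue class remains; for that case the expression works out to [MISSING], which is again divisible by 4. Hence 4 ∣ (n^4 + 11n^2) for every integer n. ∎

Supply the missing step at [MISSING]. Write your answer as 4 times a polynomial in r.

4(64r^4 + 64r^3 + 68r^2 + 26r + 3)

The residues treated are {0, 3, 2}, so the missing case is n ≡ 1 (mod 4); write n = 4r+1.
Then (4r+1)^4 + 11(4r+1)^2 = 256r^4 + 256r^3 + 272r^2 + 104r + 12 = 4(64r^4 + 64r^3 + 68r^2 + 26r + 3).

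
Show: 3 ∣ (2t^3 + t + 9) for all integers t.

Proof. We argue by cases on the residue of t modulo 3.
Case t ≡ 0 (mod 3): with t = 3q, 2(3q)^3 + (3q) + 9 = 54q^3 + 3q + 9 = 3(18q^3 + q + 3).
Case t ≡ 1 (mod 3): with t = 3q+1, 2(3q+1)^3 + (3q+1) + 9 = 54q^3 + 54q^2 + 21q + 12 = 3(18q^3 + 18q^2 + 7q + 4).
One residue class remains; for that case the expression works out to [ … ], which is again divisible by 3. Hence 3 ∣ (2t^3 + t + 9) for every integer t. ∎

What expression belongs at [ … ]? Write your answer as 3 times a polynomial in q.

Only t ≡ 2 (mod 3) is unaccounted for. Put t = 3q+2:
2(3q+2)^3 + (3q+2) + 9 expands to 54q^3 + 108q^2 + 75q + 27,
and factoring out 3 leaves 3(18q^3 + 36q^2 + 25q + 9).

3(18q^3 + 36q^2 + 25q + 9)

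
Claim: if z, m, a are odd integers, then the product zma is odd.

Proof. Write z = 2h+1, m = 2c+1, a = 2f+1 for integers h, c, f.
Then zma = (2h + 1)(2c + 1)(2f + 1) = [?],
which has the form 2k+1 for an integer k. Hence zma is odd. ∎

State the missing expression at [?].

(2h + 1)(2c + 1)(2f + 1) = 8cfh + 4cf + 4ch + 2c + 4fh + 2f + 2h + 1
= 2(4cfh + 2cf + 2ch + c + 2fh + f + h) + 1.
Since 4cfh + 2cf + 2ch + c + 2fh + f + h is an integer, the product is of the form 2k+1 for an integer k.

2(4cfh + 2cf + 2ch + c + 2fh + f + h) + 1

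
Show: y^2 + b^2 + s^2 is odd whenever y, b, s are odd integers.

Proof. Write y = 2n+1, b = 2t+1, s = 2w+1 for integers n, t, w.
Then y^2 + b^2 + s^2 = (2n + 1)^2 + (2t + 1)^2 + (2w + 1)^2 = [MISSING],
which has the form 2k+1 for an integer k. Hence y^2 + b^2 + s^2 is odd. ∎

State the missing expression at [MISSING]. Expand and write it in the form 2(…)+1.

Expanding: (2n + 1)^2 + (2t + 1)^2 + (2w + 1)^2 = 4n^2 + 4n + 4t^2 + 4t + 4w^2 + 4w + 3.
Every term except the constant is even, so this is 2(2n^2 + 2n + 2t^2 + 2t + 2w^2 + 2w + 1) + 1,
and 2n^2 + 2n + 2t^2 + 2t + 2w^2 + 2w + 1 ∈ ℤ gives the required form.

2(2n^2 + 2n + 2t^2 + 2t + 2w^2 + 2w + 1) + 1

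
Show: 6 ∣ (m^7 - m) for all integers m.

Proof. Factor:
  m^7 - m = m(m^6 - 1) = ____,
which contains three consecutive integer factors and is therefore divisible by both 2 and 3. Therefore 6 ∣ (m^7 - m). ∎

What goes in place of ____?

(m - 1)m(m + 1)(m^4 + m^2 + 1)

m^6 - 1 = (m^2 - 1)(m^4 + m^2 + 1), and m^2 - 1 = (m-1)(m+1).
So m(m^6 - 1) = (m - 1)m(m + 1)(m^4 + m^2 + 1).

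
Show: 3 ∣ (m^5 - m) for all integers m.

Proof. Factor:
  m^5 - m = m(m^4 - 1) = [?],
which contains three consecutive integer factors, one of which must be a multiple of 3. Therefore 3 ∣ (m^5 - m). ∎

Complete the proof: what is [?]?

(m - 1)m(m + 1)(m^2 + 1)

m^4 - 1 = (m^2 - 1)(m^2 + 1), and m^2 - 1 = (m-1)(m+1).
So m(m^4 - 1) = (m - 1)m(m + 1)(m^2 + 1).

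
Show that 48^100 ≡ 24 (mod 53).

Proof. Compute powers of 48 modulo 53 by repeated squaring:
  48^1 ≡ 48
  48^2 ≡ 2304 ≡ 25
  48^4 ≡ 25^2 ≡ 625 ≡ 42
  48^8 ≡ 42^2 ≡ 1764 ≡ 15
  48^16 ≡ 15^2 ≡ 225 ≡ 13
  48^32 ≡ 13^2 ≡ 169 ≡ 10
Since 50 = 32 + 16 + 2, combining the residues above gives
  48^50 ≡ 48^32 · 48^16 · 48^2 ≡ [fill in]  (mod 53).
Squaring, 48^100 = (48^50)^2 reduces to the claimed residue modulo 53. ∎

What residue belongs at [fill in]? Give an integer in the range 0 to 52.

17

48^32 · 48^16 · 48^2 ≡ 10 · 13 · 25 = 3250.
3250 mod 53 = 17, so 48^50 ≡ 17 (mod 53).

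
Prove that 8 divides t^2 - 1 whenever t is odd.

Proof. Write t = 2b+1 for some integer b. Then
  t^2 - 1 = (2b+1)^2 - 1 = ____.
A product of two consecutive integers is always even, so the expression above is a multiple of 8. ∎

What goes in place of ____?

(2b+1)^2 - 1 = 4b^2 + 4b + 1 - 1 = 4b^2 + 4b = 4b(b+1).
Since b and b+1 are consecutive, b(b+1) is even, and 4·(even) is a multiple of 8.

4b(b + 1)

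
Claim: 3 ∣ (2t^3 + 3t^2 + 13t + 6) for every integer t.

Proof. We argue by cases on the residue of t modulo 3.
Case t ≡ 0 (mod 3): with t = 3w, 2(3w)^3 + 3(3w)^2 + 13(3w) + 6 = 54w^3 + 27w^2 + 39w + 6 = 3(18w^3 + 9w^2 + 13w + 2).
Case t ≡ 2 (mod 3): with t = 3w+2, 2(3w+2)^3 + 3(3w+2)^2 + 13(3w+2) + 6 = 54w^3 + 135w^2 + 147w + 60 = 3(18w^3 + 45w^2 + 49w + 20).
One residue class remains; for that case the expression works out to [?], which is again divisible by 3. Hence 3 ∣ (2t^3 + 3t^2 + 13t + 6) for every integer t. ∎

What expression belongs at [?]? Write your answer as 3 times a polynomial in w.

Only t ≡ 1 (mod 3) is unaccounted for. Put t = 3w+1:
2(3w+1)^3 + 3(3w+1)^2 + 13(3w+1) + 6 expands to 54w^3 + 81w^2 + 75w + 24,
and factoring out 3 leaves 3(18w^3 + 27w^2 + 25w + 8).

3(18w^3 + 27w^2 + 25w + 8)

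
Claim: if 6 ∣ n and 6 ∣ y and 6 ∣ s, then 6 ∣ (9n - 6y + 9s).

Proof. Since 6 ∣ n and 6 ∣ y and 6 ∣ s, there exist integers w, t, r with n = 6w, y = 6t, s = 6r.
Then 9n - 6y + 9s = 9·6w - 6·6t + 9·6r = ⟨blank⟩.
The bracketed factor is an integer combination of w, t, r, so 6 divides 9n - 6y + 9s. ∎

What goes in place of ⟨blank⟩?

Each term has a factor of 6: 9·6w - 6·6t + 9·6r = 6·(9r - 6t + 9w).
Since 9r - 6t + 9w is an integer, 6 ∣ (9n - 6y + 9s).

6(9r - 6t + 9w)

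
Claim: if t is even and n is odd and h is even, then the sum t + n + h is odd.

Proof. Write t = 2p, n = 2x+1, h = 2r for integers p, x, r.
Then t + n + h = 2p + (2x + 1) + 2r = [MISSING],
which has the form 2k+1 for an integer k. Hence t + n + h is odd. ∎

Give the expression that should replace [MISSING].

2(p + r + x) + 1

Expanding: 2p + (2x + 1) + 2r = 2p + 2r + 2x + 1.
Every term except the constant is even, so this is 2(p + r + x) + 1,
and p + r + x ∈ ℤ gives the required form.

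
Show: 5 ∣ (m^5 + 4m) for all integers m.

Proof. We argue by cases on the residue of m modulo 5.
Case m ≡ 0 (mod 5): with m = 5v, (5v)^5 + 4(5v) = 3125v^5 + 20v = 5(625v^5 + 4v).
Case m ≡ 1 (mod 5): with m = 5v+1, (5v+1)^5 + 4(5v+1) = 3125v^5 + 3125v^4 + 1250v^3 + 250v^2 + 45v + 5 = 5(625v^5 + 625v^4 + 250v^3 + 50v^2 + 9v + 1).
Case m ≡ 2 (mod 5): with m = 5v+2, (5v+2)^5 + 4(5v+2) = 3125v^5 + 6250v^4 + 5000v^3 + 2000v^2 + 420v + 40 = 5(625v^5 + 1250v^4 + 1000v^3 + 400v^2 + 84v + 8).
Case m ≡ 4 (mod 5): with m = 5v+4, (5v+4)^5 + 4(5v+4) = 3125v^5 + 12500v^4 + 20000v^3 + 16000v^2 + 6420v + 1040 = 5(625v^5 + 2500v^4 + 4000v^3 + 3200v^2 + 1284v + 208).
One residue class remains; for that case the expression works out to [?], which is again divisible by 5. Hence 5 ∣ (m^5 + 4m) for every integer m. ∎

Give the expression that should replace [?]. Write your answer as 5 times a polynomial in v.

5(625v^5 + 1875v^4 + 2250v^3 + 1350v^2 + 409v + 51)

Only m ≡ 3 (mod 5) is unaccounted for. Put m = 5v+3:
(5v+3)^5 + 4(5v+3) expands to 3125v^5 + 9375v^4 + 11250v^3 + 6750v^2 + 2045v + 255,
and factoring out 5 leaves 5(625v^5 + 1875v^4 + 2250v^3 + 1350v^2 + 409v + 51).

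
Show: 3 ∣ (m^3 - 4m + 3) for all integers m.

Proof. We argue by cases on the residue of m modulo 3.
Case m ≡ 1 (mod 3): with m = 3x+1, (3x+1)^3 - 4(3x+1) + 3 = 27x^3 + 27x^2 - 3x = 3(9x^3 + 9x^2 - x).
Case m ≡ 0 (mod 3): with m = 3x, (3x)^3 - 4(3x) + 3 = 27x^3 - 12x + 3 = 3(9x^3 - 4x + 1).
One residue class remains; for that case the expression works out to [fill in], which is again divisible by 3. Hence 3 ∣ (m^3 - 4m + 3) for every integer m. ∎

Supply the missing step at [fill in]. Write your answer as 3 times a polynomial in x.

3(9x^3 + 18x^2 + 8x + 1)

The residues treated are {1, 0}, so the missing case is m ≡ 2 (mod 3); write m = 3x+2.
Then (3x+2)^3 - 4(3x+2) + 3 = 27x^3 + 54x^2 + 24x + 3 = 3(9x^3 + 18x^2 + 8x + 1).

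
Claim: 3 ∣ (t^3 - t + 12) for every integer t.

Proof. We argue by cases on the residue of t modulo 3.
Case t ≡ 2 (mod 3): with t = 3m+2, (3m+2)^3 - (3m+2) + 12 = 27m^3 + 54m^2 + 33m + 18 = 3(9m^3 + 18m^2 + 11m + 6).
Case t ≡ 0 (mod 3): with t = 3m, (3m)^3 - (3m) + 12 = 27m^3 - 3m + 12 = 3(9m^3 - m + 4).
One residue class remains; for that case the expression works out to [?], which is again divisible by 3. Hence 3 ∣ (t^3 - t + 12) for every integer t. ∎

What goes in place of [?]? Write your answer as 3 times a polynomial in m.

Only t ≡ 1 (mod 3) is unaccounted for. Put t = 3m+1:
(3m+1)^3 - (3m+1) + 12 expands to 27m^3 + 27m^2 + 6m + 12,
and factoring out 3 leaves 3(9m^3 + 9m^2 + 2m + 4).

3(9m^3 + 9m^2 + 2m + 4)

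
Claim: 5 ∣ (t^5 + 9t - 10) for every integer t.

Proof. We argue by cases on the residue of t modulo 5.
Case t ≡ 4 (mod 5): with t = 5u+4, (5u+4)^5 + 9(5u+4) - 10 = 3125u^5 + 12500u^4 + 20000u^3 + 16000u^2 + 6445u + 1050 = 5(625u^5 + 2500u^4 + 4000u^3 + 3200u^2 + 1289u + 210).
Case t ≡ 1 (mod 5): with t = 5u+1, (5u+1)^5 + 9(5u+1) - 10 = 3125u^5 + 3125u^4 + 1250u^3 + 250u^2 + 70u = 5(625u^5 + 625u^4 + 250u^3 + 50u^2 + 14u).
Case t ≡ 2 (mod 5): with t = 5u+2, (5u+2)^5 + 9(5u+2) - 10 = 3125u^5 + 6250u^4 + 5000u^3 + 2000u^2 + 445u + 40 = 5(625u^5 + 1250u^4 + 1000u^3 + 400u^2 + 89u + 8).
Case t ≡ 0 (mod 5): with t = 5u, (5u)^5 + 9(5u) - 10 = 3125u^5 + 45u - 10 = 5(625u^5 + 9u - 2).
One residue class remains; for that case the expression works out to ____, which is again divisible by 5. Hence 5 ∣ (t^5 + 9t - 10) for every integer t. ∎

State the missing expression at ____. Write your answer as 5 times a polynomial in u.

5(625u^5 + 1875u^4 + 2250u^3 + 1350u^2 + 414u + 52)

Only t ≡ 3 (mod 5) is unaccounted for. Put t = 5u+3:
(5u+3)^5 + 9(5u+3) - 10 expands to 3125u^5 + 9375u^4 + 11250u^3 + 6750u^2 + 2070u + 260,
and factoring out 5 leaves 5(625u^5 + 1875u^4 + 2250u^3 + 1350u^2 + 414u + 52).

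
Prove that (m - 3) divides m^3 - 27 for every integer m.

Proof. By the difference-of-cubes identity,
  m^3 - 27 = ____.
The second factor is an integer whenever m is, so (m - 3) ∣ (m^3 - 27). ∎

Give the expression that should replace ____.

a^3 - b^3 = (a - b)(a^2 + ab + b^2). With a = m, b = 3:
m^3 - 27 = (m - 3)(m^2 + 3m + 9).

(m - 3)(m^2 + 3m + 9)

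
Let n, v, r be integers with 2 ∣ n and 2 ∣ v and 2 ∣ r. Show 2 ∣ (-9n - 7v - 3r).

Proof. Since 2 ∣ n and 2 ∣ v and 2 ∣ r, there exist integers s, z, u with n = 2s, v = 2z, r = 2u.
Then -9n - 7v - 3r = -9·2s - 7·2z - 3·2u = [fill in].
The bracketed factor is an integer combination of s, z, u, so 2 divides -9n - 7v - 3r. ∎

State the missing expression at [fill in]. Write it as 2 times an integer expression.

2(-9s - 3u - 7z)

Each term has a factor of 2: -9·2s - 7·2z - 3·2u = 2·(-9s - 3u - 7z).
Since -9s - 3u - 7z is an integer, 2 ∣ (-9n - 7v - 3r).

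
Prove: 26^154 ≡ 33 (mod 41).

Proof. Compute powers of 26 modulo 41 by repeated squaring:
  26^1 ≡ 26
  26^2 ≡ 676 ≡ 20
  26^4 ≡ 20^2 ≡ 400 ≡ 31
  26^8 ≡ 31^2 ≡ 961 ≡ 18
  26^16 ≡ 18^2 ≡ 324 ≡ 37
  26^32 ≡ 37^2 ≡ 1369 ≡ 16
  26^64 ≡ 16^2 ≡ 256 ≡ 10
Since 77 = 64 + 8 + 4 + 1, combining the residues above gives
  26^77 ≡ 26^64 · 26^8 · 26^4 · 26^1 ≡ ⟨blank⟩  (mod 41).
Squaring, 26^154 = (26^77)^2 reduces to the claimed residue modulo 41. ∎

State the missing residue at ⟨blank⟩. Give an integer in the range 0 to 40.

Multiply the listed residues: 10 · 18 · 31 · 26 = 180 → 5580 → 145080.
Reducing modulo 41: 145080 = 3538·41 + 22, so 26^77 ≡ 22.

22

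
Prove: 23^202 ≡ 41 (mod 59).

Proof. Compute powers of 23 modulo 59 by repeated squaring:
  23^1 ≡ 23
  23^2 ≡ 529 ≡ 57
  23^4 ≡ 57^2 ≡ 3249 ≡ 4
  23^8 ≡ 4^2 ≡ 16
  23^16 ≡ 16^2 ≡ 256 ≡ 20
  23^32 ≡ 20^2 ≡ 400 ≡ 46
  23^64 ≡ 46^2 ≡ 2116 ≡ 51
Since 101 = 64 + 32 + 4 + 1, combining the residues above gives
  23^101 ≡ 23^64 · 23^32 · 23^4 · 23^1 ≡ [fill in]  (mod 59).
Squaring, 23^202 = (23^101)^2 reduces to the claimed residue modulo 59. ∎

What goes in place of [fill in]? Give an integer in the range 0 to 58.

10

Multiply the listed residues: 51 · 46 · 4 · 23 = 2346 → 9384 → 215832.
Reducing modulo 59: 215832 = 3658·59 + 10, so 23^101 ≡ 10.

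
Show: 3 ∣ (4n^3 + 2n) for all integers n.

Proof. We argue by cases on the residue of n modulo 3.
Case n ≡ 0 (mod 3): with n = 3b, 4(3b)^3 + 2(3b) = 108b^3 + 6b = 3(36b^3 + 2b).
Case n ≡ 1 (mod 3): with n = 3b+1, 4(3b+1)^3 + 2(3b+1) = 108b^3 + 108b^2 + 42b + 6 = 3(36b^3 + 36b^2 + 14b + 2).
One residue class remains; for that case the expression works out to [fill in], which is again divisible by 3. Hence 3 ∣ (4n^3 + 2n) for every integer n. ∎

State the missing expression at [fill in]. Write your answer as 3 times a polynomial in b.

3(36b^3 + 72b^2 + 50b + 12)

The residues treated are {0, 1}, so the missing case is n ≡ 2 (mod 3); write n = 3b+2.
Then 4(3b+2)^3 + 2(3b+2) = 108b^3 + 216b^2 + 150b + 36 = 3(36b^3 + 72b^2 + 50b + 12).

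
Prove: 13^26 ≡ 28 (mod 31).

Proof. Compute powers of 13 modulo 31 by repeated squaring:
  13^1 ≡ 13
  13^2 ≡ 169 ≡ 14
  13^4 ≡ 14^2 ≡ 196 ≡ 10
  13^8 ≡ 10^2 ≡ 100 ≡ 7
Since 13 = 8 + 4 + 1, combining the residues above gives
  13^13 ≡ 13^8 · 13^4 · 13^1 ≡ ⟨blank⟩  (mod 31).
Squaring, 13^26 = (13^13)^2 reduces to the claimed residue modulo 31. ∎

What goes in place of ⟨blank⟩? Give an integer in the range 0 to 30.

11

13^8 · 13^4 · 13^1 ≡ 7 · 10 · 13 = 910.
910 mod 31 = 11, so 13^13 ≡ 11 (mod 31).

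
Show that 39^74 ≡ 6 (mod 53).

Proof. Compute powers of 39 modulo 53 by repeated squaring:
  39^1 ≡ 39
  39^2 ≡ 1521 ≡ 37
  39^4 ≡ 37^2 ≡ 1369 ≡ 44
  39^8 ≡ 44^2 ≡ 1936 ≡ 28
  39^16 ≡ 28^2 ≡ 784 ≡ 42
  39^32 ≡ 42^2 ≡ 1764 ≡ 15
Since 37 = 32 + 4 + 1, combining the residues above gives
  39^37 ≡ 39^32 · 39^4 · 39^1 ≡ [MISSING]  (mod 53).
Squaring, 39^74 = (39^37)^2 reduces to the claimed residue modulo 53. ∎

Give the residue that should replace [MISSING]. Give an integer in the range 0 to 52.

Multiply the listed residues: 15 · 44 · 39 = 660 → 25740.
Reducing modulo 53: 25740 = 485·53 + 35, so 39^37 ≡ 35.

35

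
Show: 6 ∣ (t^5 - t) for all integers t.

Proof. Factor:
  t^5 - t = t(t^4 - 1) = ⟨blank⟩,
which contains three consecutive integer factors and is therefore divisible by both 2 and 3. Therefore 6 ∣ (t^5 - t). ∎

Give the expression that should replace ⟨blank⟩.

t^4 - 1 = (t^2 - 1)(t^2 + 1), and t^2 - 1 = (t-1)(t+1).
So t(t^4 - 1) = (t - 1)t(t + 1)(t^2 + 1).

(t - 1)t(t + 1)(t^2 + 1)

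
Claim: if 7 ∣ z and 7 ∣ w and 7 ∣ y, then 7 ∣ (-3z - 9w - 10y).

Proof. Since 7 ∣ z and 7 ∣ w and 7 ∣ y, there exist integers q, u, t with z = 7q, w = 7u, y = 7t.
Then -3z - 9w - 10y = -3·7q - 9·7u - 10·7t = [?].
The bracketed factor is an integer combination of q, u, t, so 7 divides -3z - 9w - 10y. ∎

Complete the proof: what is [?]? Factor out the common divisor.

7(-3q - 10t - 9u)

Each term has a factor of 7: -3·7q - 9·7u - 10·7t = 7·(-3q - 10t - 9u).
Since -3q - 10t - 9u is an integer, 7 ∣ (-3z - 9w - 10y).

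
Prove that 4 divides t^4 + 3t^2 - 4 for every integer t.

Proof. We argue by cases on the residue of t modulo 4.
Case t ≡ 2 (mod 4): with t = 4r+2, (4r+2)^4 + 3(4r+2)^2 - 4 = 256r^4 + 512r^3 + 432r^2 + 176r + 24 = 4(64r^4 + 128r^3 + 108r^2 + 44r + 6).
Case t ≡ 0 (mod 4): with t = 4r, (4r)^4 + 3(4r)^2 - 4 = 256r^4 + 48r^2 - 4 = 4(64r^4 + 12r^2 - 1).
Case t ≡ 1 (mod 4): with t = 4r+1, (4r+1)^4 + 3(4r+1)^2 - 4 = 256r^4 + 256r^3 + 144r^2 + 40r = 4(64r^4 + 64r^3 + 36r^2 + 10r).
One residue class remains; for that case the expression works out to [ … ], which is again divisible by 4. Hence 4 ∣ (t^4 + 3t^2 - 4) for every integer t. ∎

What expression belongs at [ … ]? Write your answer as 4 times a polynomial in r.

The residues treated are {2, 0, 1}, so the missing case is t ≡ 3 (mod 4); write t = 4r+3.
Then (4r+3)^4 + 3(4r+3)^2 - 4 = 256r^4 + 768r^3 + 912r^2 + 504r + 104 = 4(64r^4 + 192r^3 + 228r^2 + 126r + 26).

4(64r^4 + 192r^3 + 228r^2 + 126r + 26)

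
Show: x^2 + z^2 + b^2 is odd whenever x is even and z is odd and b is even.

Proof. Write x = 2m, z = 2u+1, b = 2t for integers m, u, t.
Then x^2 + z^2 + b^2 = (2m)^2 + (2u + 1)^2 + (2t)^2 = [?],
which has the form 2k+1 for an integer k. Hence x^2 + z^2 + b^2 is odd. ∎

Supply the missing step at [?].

(2m)^2 + (2u + 1)^2 + (2t)^2 = 4m^2 + 4t^2 + 4u^2 + 4u + 1
= 2(2m^2 + 2t^2 + 2u^2 + 2u) + 1.
Since 2m^2 + 2t^2 + 2u^2 + 2u is an integer, the sum of squares is of the form 2k+1 for an integer k.

2(2m^2 + 2t^2 + 2u^2 + 2u) + 1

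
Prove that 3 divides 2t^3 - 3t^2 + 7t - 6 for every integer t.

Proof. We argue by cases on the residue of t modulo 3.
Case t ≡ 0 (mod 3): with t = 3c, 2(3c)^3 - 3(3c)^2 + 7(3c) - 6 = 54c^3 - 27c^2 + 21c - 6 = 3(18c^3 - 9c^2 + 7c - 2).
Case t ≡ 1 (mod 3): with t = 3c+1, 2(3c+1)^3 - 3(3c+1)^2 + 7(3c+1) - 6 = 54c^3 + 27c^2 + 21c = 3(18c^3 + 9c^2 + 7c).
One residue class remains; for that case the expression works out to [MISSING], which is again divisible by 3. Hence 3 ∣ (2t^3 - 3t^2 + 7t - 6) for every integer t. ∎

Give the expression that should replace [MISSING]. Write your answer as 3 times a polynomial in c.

The residues treated are {0, 1}, so the missing case is t ≡ 2 (mod 3); write t = 3c+2.
Then 2(3c+2)^3 - 3(3c+2)^2 + 7(3c+2) - 6 = 54c^3 + 81c^2 + 57c + 12 = 3(18c^3 + 27c^2 + 19c + 4).

3(18c^3 + 27c^2 + 19c + 4)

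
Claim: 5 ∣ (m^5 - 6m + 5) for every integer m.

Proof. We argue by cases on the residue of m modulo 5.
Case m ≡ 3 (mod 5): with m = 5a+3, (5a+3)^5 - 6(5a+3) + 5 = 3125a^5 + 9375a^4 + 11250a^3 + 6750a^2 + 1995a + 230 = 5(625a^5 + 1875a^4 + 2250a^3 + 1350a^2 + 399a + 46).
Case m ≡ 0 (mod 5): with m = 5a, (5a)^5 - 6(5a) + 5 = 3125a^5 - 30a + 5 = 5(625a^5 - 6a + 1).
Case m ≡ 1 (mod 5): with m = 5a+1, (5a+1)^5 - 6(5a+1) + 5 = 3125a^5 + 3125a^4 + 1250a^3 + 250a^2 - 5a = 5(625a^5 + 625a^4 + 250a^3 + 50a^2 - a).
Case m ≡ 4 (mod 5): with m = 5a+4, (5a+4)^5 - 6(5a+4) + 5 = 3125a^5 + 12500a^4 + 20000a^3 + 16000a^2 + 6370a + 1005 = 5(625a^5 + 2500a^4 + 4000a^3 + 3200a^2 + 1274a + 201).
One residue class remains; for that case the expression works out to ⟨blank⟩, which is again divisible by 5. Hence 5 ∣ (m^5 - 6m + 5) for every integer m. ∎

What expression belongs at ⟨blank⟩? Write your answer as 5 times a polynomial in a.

The residues treated are {3, 0, 1, 4}, so the missing case is m ≡ 2 (mod 5); write m = 5a+2.
Then (5a+2)^5 - 6(5a+2) + 5 = 3125a^5 + 6250a^4 + 5000a^3 + 2000a^2 + 370a + 25 = 5(625a^5 + 1250a^4 + 1000a^3 + 400a^2 + 74a + 5).

5(625a^5 + 1250a^4 + 1000a^3 + 400a^2 + 74a + 5)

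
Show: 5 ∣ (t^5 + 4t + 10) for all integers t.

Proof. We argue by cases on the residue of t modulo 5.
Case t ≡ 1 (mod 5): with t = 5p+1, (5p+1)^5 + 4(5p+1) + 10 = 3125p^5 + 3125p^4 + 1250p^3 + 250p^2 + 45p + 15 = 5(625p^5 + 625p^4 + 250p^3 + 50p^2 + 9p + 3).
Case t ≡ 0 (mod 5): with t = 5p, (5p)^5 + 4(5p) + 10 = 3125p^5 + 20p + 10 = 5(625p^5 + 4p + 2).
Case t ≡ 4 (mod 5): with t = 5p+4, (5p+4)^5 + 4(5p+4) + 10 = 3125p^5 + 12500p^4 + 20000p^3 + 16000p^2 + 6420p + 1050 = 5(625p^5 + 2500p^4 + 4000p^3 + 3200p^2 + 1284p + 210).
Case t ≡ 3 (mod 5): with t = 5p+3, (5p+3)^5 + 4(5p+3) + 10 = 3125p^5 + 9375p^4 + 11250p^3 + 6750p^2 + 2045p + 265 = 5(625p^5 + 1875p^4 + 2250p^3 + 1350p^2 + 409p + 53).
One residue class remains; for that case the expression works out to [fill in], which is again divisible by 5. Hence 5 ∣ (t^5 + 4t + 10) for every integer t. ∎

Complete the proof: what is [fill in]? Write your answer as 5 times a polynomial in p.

Only t ≡ 2 (mod 5) is unaccounted for. Put t = 5p+2:
(5p+2)^5 + 4(5p+2) + 10 expands to 3125p^5 + 6250p^4 + 5000p^3 + 2000p^2 + 420p + 50,
and factoring out 5 leaves 5(625p^5 + 1250p^4 + 1000p^3 + 400p^2 + 84p + 10).

5(625p^5 + 1250p^4 + 1000p^3 + 400p^2 + 84p + 10)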